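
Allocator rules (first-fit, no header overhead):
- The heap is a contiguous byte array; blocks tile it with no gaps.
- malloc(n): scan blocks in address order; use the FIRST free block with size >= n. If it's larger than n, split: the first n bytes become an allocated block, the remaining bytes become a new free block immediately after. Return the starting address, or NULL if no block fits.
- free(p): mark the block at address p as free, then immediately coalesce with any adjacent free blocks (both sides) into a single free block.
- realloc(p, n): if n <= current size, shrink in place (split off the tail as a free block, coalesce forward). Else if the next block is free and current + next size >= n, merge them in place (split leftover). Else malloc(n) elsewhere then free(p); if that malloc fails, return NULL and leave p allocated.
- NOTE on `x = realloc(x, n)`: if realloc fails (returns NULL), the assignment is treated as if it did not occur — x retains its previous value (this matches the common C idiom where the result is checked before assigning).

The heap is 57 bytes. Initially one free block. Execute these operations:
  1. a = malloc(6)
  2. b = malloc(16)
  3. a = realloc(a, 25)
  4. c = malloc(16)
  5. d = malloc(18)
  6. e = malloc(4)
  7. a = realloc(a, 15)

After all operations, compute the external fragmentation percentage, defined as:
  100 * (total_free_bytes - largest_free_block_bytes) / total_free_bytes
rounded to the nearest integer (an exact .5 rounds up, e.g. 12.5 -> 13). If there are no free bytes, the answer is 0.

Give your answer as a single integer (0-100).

Answer: 9

Derivation:
Op 1: a = malloc(6) -> a = 0; heap: [0-5 ALLOC][6-56 FREE]
Op 2: b = malloc(16) -> b = 6; heap: [0-5 ALLOC][6-21 ALLOC][22-56 FREE]
Op 3: a = realloc(a, 25) -> a = 22; heap: [0-5 FREE][6-21 ALLOC][22-46 ALLOC][47-56 FREE]
Op 4: c = malloc(16) -> c = NULL; heap: [0-5 FREE][6-21 ALLOC][22-46 ALLOC][47-56 FREE]
Op 5: d = malloc(18) -> d = NULL; heap: [0-5 FREE][6-21 ALLOC][22-46 ALLOC][47-56 FREE]
Op 6: e = malloc(4) -> e = 0; heap: [0-3 ALLOC][4-5 FREE][6-21 ALLOC][22-46 ALLOC][47-56 FREE]
Op 7: a = realloc(a, 15) -> a = 22; heap: [0-3 ALLOC][4-5 FREE][6-21 ALLOC][22-36 ALLOC][37-56 FREE]
Free blocks: [2 20] total_free=22 largest=20 -> 100*(22-20)/22 = 200/22 ≈ 9.091 -> rounds to 9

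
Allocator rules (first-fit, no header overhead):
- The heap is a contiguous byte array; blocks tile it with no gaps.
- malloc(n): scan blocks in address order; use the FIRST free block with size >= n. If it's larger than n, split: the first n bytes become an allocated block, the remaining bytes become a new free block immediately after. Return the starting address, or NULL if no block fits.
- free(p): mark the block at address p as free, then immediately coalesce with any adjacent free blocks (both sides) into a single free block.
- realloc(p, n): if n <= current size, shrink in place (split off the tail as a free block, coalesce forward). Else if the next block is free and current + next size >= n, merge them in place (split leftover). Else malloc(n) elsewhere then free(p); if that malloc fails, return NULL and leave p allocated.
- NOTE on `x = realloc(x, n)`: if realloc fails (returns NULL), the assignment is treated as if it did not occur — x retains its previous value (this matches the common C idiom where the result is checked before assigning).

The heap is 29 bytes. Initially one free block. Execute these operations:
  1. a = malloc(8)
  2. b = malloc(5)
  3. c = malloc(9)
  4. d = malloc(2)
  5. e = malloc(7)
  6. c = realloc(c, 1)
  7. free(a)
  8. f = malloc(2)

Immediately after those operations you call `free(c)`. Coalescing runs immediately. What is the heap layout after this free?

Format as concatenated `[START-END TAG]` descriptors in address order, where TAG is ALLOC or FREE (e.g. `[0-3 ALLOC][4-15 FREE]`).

Op 1: a = malloc(8) -> a = 0; heap: [0-7 ALLOC][8-28 FREE]
Op 2: b = malloc(5) -> b = 8; heap: [0-7 ALLOC][8-12 ALLOC][13-28 FREE]
Op 3: c = malloc(9) -> c = 13; heap: [0-7 ALLOC][8-12 ALLOC][13-21 ALLOC][22-28 FREE]
Op 4: d = malloc(2) -> d = 22; heap: [0-7 ALLOC][8-12 ALLOC][13-21 ALLOC][22-23 ALLOC][24-28 FREE]
Op 5: e = malloc(7) -> e = NULL; heap: [0-7 ALLOC][8-12 ALLOC][13-21 ALLOC][22-23 ALLOC][24-28 FREE]
Op 6: c = realloc(c, 1) -> c = 13; heap: [0-7 ALLOC][8-12 ALLOC][13-13 ALLOC][14-21 FREE][22-23 ALLOC][24-28 FREE]
Op 7: free(a) -> (freed a); heap: [0-7 FREE][8-12 ALLOC][13-13 ALLOC][14-21 FREE][22-23 ALLOC][24-28 FREE]
Op 8: f = malloc(2) -> f = 0; heap: [0-1 ALLOC][2-7 FREE][8-12 ALLOC][13-13 ALLOC][14-21 FREE][22-23 ALLOC][24-28 FREE]
free(c): c = 13 -> block [13-13 ALLOC]; mark free, coalesce with adjacent free neighbors -> [0-1 ALLOC][2-7 FREE][8-12 ALLOC][13-21 FREE][22-23 ALLOC][24-28 FREE]

Answer: [0-1 ALLOC][2-7 FREE][8-12 ALLOC][13-21 FREE][22-23 ALLOC][24-28 FREE]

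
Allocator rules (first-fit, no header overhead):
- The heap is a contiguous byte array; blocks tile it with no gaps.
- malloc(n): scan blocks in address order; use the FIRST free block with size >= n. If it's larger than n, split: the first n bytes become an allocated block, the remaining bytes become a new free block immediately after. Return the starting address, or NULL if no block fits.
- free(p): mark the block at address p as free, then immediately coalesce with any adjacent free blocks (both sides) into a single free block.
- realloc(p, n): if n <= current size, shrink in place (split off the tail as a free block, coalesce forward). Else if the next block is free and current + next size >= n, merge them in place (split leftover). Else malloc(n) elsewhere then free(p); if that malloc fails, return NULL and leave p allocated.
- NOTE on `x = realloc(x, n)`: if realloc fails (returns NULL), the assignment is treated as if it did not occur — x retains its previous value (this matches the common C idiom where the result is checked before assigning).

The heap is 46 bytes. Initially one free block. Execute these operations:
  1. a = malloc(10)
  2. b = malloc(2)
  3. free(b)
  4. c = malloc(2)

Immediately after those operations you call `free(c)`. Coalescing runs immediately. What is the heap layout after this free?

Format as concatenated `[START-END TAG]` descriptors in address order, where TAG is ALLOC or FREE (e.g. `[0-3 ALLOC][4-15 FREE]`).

Answer: [0-9 ALLOC][10-45 FREE]

Derivation:
Op 1: a = malloc(10) -> a = 0; heap: [0-9 ALLOC][10-45 FREE]
Op 2: b = malloc(2) -> b = 10; heap: [0-9 ALLOC][10-11 ALLOC][12-45 FREE]
Op 3: free(b) -> (freed b); heap: [0-9 ALLOC][10-45 FREE]
Op 4: c = malloc(2) -> c = 10; heap: [0-9 ALLOC][10-11 ALLOC][12-45 FREE]
free(c): c = 10 -> block [10-11 ALLOC]; mark free, coalesce with adjacent free neighbors -> [0-9 ALLOC][10-45 FREE]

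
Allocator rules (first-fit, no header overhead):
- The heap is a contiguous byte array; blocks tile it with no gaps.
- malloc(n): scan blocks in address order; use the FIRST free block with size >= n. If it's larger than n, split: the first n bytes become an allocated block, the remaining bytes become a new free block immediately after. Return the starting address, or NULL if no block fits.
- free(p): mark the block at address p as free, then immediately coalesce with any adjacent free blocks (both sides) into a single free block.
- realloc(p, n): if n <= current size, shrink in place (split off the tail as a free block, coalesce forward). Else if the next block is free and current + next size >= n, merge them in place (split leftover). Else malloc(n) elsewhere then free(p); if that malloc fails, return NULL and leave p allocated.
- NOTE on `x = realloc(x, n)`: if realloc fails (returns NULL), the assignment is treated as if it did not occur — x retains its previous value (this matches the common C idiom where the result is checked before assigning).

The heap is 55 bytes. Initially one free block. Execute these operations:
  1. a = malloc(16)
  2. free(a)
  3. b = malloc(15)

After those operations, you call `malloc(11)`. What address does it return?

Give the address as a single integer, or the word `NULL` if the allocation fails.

Op 1: a = malloc(16) -> a = 0; heap: [0-15 ALLOC][16-54 FREE]
Op 2: free(a) -> (freed a); heap: [0-54 FREE]
Op 3: b = malloc(15) -> b = 0; heap: [0-14 ALLOC][15-54 FREE]
malloc(11): first-fit scan over [0-14 ALLOC][15-54 FREE] -> 15

Answer: 15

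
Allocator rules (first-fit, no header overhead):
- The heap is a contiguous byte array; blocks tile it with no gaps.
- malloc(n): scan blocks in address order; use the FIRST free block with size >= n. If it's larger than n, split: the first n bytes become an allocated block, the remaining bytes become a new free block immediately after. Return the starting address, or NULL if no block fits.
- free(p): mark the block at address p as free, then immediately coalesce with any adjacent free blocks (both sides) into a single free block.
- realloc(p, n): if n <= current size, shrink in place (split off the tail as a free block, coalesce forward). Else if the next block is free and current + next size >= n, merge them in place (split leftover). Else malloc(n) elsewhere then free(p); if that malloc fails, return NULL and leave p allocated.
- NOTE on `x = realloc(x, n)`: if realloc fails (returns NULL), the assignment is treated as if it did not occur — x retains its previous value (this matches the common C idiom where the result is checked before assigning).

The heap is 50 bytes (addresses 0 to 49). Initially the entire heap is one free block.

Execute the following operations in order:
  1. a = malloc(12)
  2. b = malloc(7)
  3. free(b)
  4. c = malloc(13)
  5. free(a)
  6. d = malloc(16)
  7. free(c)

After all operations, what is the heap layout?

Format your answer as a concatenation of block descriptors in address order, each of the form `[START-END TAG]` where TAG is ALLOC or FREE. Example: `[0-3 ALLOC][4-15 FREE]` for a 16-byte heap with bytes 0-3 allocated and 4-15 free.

Op 1: a = malloc(12) -> a = 0; heap: [0-11 ALLOC][12-49 FREE]
Op 2: b = malloc(7) -> b = 12; heap: [0-11 ALLOC][12-18 ALLOC][19-49 FREE]
Op 3: free(b) -> (freed b); heap: [0-11 ALLOC][12-49 FREE]
Op 4: c = malloc(13) -> c = 12; heap: [0-11 ALLOC][12-24 ALLOC][25-49 FREE]
Op 5: free(a) -> (freed a); heap: [0-11 FREE][12-24 ALLOC][25-49 FREE]
Op 6: d = malloc(16) -> d = 25; heap: [0-11 FREE][12-24 ALLOC][25-40 ALLOC][41-49 FREE]
Op 7: free(c) -> (freed c); heap: [0-24 FREE][25-40 ALLOC][41-49 FREE]

Answer: [0-24 FREE][25-40 ALLOC][41-49 FREE]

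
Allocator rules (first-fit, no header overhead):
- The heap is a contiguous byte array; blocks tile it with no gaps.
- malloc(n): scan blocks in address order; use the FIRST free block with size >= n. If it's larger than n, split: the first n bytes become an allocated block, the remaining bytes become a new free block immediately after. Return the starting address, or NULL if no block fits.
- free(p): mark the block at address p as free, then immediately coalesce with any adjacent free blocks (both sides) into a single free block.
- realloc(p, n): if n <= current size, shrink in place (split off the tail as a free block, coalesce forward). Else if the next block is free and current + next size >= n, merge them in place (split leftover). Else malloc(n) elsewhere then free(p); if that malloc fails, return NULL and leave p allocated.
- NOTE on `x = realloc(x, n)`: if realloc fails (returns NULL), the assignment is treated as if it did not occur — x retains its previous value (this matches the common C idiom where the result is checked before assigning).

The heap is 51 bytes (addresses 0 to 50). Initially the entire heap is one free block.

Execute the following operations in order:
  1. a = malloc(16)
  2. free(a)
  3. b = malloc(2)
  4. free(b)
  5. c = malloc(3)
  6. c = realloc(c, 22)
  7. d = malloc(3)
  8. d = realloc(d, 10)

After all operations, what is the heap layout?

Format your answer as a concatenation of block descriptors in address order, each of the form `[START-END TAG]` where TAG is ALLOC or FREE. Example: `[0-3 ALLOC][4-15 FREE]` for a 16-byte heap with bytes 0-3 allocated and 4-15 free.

Op 1: a = malloc(16) -> a = 0; heap: [0-15 ALLOC][16-50 FREE]
Op 2: free(a) -> (freed a); heap: [0-50 FREE]
Op 3: b = malloc(2) -> b = 0; heap: [0-1 ALLOC][2-50 FREE]
Op 4: free(b) -> (freed b); heap: [0-50 FREE]
Op 5: c = malloc(3) -> c = 0; heap: [0-2 ALLOC][3-50 FREE]
Op 6: c = realloc(c, 22) -> c = 0; heap: [0-21 ALLOC][22-50 FREE]
Op 7: d = malloc(3) -> d = 22; heap: [0-21 ALLOC][22-24 ALLOC][25-50 FREE]
Op 8: d = realloc(d, 10) -> d = 22; heap: [0-21 ALLOC][22-31 ALLOC][32-50 FREE]

Answer: [0-21 ALLOC][22-31 ALLOC][32-50 FREE]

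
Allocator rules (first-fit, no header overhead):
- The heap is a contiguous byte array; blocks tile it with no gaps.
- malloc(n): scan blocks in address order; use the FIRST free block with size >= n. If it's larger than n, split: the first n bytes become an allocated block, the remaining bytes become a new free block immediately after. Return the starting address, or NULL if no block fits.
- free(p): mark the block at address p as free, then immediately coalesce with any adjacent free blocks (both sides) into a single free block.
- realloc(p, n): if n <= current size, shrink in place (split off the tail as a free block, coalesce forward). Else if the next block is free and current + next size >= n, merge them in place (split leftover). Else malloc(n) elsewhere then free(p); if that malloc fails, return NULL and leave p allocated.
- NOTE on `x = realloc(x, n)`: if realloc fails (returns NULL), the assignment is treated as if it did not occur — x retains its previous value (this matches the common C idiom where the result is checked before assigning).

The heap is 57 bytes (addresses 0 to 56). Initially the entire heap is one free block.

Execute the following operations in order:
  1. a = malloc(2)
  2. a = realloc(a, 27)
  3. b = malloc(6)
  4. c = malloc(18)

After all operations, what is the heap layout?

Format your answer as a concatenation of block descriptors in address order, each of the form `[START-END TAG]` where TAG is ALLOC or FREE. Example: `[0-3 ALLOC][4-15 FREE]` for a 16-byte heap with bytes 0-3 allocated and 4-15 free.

Answer: [0-26 ALLOC][27-32 ALLOC][33-50 ALLOC][51-56 FREE]

Derivation:
Op 1: a = malloc(2) -> a = 0; heap: [0-1 ALLOC][2-56 FREE]
Op 2: a = realloc(a, 27) -> a = 0; heap: [0-26 ALLOC][27-56 FREE]
Op 3: b = malloc(6) -> b = 27; heap: [0-26 ALLOC][27-32 ALLOC][33-56 FREE]
Op 4: c = malloc(18) -> c = 33; heap: [0-26 ALLOC][27-32 ALLOC][33-50 ALLOC][51-56 FREE]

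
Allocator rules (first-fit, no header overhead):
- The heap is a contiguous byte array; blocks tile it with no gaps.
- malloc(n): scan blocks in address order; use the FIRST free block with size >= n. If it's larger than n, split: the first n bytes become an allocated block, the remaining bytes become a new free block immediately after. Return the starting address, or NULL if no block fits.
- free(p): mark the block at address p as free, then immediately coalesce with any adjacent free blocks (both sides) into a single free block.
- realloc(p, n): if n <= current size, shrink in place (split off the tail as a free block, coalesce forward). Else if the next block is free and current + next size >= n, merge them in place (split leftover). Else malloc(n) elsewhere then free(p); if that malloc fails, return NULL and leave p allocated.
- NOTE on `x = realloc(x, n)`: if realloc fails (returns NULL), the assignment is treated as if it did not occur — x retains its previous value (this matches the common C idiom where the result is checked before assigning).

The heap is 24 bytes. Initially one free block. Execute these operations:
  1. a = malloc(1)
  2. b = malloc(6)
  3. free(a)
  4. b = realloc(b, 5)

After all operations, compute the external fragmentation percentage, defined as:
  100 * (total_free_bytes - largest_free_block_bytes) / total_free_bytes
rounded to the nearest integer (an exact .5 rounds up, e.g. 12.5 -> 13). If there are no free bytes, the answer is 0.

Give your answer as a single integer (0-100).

Op 1: a = malloc(1) -> a = 0; heap: [0-0 ALLOC][1-23 FREE]
Op 2: b = malloc(6) -> b = 1; heap: [0-0 ALLOC][1-6 ALLOC][7-23 FREE]
Op 3: free(a) -> (freed a); heap: [0-0 FREE][1-6 ALLOC][7-23 FREE]
Op 4: b = realloc(b, 5) -> b = 1; heap: [0-0 FREE][1-5 ALLOC][6-23 FREE]
Free blocks: [1 18] total_free=19 largest=18 -> 100*(19-18)/19 = 100/19 ≈ 5.263 -> rounds to 5

Answer: 5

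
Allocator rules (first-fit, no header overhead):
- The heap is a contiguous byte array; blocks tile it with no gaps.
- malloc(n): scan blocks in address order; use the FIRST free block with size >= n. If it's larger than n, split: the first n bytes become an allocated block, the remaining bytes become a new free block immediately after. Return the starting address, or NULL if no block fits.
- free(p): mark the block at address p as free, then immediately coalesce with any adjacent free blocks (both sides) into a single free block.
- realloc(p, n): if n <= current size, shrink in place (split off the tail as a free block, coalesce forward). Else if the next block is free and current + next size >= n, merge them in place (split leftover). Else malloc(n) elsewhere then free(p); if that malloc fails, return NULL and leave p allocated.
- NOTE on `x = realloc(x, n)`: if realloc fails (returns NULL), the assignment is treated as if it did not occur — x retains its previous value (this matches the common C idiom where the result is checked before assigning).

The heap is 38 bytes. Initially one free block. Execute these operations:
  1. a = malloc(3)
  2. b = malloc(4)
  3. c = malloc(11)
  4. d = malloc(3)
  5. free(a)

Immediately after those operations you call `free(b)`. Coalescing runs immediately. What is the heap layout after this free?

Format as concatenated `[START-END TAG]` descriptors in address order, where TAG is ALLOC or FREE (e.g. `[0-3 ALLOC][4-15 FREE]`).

Op 1: a = malloc(3) -> a = 0; heap: [0-2 ALLOC][3-37 FREE]
Op 2: b = malloc(4) -> b = 3; heap: [0-2 ALLOC][3-6 ALLOC][7-37 FREE]
Op 3: c = malloc(11) -> c = 7; heap: [0-2 ALLOC][3-6 ALLOC][7-17 ALLOC][18-37 FREE]
Op 4: d = malloc(3) -> d = 18; heap: [0-2 ALLOC][3-6 ALLOC][7-17 ALLOC][18-20 ALLOC][21-37 FREE]
Op 5: free(a) -> (freed a); heap: [0-2 FREE][3-6 ALLOC][7-17 ALLOC][18-20 ALLOC][21-37 FREE]
free(b): b = 3 -> block [3-6 ALLOC]; mark free, coalesce with adjacent free neighbors -> [0-6 FREE][7-17 ALLOC][18-20 ALLOC][21-37 FREE]

Answer: [0-6 FREE][7-17 ALLOC][18-20 ALLOC][21-37 FREE]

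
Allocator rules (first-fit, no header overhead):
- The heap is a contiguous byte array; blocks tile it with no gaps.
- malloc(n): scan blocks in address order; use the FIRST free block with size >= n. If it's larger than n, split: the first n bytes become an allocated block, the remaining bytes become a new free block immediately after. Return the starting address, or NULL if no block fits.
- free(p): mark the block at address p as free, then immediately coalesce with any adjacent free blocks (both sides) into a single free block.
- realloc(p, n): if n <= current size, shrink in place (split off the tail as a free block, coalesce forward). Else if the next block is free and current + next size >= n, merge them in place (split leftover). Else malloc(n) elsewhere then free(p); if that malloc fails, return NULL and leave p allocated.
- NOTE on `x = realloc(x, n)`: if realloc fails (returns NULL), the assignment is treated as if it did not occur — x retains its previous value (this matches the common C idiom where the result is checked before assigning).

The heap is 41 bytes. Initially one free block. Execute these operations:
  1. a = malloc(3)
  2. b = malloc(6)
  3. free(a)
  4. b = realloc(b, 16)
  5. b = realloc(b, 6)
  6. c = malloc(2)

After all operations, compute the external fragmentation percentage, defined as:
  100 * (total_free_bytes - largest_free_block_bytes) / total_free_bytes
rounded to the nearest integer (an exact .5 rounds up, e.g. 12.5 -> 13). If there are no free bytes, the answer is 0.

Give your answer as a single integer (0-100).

Op 1: a = malloc(3) -> a = 0; heap: [0-2 ALLOC][3-40 FREE]
Op 2: b = malloc(6) -> b = 3; heap: [0-2 ALLOC][3-8 ALLOC][9-40 FREE]
Op 3: free(a) -> (freed a); heap: [0-2 FREE][3-8 ALLOC][9-40 FREE]
Op 4: b = realloc(b, 16) -> b = 3; heap: [0-2 FREE][3-18 ALLOC][19-40 FREE]
Op 5: b = realloc(b, 6) -> b = 3; heap: [0-2 FREE][3-8 ALLOC][9-40 FREE]
Op 6: c = malloc(2) -> c = 0; heap: [0-1 ALLOC][2-2 FREE][3-8 ALLOC][9-40 FREE]
Free blocks: [1 32] total_free=33 largest=32 -> 100*(33-32)/33 = 100/33 ≈ 3.030 -> rounds to 3

Answer: 3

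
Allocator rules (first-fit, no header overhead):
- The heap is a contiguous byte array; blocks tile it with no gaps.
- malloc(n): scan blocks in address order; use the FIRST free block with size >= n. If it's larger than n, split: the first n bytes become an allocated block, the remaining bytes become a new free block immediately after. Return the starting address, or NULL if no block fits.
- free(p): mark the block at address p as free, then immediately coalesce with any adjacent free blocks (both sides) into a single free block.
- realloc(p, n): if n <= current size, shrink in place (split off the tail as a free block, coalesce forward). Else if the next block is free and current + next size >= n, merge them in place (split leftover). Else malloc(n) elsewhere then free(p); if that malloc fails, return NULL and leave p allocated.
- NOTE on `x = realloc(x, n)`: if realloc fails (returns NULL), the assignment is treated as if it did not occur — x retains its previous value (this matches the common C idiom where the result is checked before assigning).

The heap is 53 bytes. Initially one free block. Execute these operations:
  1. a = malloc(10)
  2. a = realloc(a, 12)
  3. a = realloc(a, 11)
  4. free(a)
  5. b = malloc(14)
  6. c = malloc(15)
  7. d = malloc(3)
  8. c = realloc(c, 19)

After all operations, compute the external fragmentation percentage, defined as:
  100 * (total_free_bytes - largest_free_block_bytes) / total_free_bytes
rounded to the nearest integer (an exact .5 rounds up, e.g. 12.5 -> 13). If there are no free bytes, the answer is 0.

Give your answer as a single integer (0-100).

Op 1: a = malloc(10) -> a = 0; heap: [0-9 ALLOC][10-52 FREE]
Op 2: a = realloc(a, 12) -> a = 0; heap: [0-11 ALLOC][12-52 FREE]
Op 3: a = realloc(a, 11) -> a = 0; heap: [0-10 ALLOC][11-52 FREE]
Op 4: free(a) -> (freed a); heap: [0-52 FREE]
Op 5: b = malloc(14) -> b = 0; heap: [0-13 ALLOC][14-52 FREE]
Op 6: c = malloc(15) -> c = 14; heap: [0-13 ALLOC][14-28 ALLOC][29-52 FREE]
Op 7: d = malloc(3) -> d = 29; heap: [0-13 ALLOC][14-28 ALLOC][29-31 ALLOC][32-52 FREE]
Op 8: c = realloc(c, 19) -> c = 32; heap: [0-13 ALLOC][14-28 FREE][29-31 ALLOC][32-50 ALLOC][51-52 FREE]
Free blocks: [15 2] total_free=17 largest=15 -> 100*(17-15)/17 = 200/17 ≈ 11.765 -> rounds to 12

Answer: 12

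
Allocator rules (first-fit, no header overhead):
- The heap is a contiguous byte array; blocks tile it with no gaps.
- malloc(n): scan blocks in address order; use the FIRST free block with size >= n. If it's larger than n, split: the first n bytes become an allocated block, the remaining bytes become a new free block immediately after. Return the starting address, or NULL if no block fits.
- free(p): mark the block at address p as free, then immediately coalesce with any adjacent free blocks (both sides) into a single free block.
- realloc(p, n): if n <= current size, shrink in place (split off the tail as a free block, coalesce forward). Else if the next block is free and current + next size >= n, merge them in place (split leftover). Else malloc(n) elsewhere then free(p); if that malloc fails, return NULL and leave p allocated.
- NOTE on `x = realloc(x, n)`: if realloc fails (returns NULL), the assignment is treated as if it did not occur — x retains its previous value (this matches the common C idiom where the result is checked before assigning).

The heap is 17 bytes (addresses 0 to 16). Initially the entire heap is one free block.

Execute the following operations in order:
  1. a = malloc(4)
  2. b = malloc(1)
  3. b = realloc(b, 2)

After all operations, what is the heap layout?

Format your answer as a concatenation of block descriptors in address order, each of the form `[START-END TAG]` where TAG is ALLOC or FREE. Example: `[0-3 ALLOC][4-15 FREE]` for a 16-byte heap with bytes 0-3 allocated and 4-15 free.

Answer: [0-3 ALLOC][4-5 ALLOC][6-16 FREE]

Derivation:
Op 1: a = malloc(4) -> a = 0; heap: [0-3 ALLOC][4-16 FREE]
Op 2: b = malloc(1) -> b = 4; heap: [0-3 ALLOC][4-4 ALLOC][5-16 FREE]
Op 3: b = realloc(b, 2) -> b = 4; heap: [0-3 ALLOC][4-5 ALLOC][6-16 FREE]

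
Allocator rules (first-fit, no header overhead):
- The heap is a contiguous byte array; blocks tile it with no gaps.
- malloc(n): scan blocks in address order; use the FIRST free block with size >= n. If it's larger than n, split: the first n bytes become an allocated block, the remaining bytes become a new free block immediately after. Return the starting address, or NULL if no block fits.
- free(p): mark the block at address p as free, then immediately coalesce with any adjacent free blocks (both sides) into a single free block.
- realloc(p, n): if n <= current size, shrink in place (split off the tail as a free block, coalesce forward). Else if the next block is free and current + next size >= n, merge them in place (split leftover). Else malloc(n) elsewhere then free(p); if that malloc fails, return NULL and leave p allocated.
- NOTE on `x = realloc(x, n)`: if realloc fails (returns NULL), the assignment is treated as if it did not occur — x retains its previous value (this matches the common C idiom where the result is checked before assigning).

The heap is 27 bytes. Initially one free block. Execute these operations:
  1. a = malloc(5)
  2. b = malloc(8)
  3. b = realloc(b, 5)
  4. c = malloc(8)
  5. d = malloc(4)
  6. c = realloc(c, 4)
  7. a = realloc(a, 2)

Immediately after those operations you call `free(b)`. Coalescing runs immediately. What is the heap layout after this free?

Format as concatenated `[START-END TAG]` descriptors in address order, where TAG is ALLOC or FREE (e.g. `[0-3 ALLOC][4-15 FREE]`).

Answer: [0-1 ALLOC][2-9 FREE][10-13 ALLOC][14-17 FREE][18-21 ALLOC][22-26 FREE]

Derivation:
Op 1: a = malloc(5) -> a = 0; heap: [0-4 ALLOC][5-26 FREE]
Op 2: b = malloc(8) -> b = 5; heap: [0-4 ALLOC][5-12 ALLOC][13-26 FREE]
Op 3: b = realloc(b, 5) -> b = 5; heap: [0-4 ALLOC][5-9 ALLOC][10-26 FREE]
Op 4: c = malloc(8) -> c = 10; heap: [0-4 ALLOC][5-9 ALLOC][10-17 ALLOC][18-26 FREE]
Op 5: d = malloc(4) -> d = 18; heap: [0-4 ALLOC][5-9 ALLOC][10-17 ALLOC][18-21 ALLOC][22-26 FREE]
Op 6: c = realloc(c, 4) -> c = 10; heap: [0-4 ALLOC][5-9 ALLOC][10-13 ALLOC][14-17 FREE][18-21 ALLOC][22-26 FREE]
Op 7: a = realloc(a, 2) -> a = 0; heap: [0-1 ALLOC][2-4 FREE][5-9 ALLOC][10-13 ALLOC][14-17 FREE][18-21 ALLOC][22-26 FREE]
free(b): b = 5 -> block [5-9 ALLOC]; mark free, coalesce with adjacent free neighbors -> [0-1 ALLOC][2-9 FREE][10-13 ALLOC][14-17 FREE][18-21 ALLOC][22-26 FREE]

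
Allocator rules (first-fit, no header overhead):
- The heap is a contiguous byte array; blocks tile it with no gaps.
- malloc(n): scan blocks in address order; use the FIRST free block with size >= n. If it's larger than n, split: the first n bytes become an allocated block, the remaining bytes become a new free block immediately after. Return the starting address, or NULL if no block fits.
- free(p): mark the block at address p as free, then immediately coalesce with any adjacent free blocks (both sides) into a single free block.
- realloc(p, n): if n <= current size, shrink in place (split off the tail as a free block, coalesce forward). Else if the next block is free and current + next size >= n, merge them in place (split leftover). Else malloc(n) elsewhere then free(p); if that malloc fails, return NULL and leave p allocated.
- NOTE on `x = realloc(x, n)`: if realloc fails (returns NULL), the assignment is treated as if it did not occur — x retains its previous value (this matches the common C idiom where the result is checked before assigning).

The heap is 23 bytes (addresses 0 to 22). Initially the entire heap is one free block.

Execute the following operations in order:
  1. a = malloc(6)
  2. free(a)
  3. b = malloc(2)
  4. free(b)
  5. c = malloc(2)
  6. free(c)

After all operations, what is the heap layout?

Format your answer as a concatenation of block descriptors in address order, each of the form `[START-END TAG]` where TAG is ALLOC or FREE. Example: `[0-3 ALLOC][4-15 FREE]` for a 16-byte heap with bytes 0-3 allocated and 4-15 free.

Op 1: a = malloc(6) -> a = 0; heap: [0-5 ALLOC][6-22 FREE]
Op 2: free(a) -> (freed a); heap: [0-22 FREE]
Op 3: b = malloc(2) -> b = 0; heap: [0-1 ALLOC][2-22 FREE]
Op 4: free(b) -> (freed b); heap: [0-22 FREE]
Op 5: c = malloc(2) -> c = 0; heap: [0-1 ALLOC][2-22 FREE]
Op 6: free(c) -> (freed c); heap: [0-22 FREE]

Answer: [0-22 FREE]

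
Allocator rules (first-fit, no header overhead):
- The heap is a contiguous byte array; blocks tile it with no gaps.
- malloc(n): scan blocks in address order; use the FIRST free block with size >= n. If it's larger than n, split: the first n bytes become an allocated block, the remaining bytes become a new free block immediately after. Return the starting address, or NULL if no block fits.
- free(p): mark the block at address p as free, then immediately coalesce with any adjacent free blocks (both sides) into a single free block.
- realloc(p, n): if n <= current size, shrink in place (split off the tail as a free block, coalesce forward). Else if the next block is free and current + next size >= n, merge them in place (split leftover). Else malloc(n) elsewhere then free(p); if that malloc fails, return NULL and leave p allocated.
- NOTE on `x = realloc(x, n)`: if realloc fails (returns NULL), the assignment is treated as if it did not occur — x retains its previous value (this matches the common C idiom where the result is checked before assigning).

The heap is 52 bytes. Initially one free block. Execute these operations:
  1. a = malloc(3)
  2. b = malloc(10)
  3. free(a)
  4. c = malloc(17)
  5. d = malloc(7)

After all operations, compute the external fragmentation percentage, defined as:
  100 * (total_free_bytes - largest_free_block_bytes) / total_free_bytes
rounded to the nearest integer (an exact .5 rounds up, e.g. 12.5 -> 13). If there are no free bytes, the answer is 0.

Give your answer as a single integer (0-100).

Op 1: a = malloc(3) -> a = 0; heap: [0-2 ALLOC][3-51 FREE]
Op 2: b = malloc(10) -> b = 3; heap: [0-2 ALLOC][3-12 ALLOC][13-51 FREE]
Op 3: free(a) -> (freed a); heap: [0-2 FREE][3-12 ALLOC][13-51 FREE]
Op 4: c = malloc(17) -> c = 13; heap: [0-2 FREE][3-12 ALLOC][13-29 ALLOC][30-51 FREE]
Op 5: d = malloc(7) -> d = 30; heap: [0-2 FREE][3-12 ALLOC][13-29 ALLOC][30-36 ALLOC][37-51 FREE]
Free blocks: [3 15] total_free=18 largest=15 -> 100*(18-15)/18 = 300/18 ≈ 16.667 -> rounds to 17

Answer: 17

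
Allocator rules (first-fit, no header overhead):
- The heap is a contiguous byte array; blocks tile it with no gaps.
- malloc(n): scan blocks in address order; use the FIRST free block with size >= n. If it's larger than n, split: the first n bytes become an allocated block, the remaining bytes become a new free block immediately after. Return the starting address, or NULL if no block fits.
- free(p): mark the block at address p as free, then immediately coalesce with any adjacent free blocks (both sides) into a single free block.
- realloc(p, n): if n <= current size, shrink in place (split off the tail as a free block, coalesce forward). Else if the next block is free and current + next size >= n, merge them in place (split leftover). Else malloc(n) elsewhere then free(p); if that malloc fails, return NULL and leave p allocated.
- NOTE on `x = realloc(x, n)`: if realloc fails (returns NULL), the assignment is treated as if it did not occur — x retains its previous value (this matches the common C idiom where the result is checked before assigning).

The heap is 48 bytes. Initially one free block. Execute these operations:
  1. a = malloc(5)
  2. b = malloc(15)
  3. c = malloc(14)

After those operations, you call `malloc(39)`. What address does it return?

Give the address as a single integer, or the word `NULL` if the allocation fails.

Op 1: a = malloc(5) -> a = 0; heap: [0-4 ALLOC][5-47 FREE]
Op 2: b = malloc(15) -> b = 5; heap: [0-4 ALLOC][5-19 ALLOC][20-47 FREE]
Op 3: c = malloc(14) -> c = 20; heap: [0-4 ALLOC][5-19 ALLOC][20-33 ALLOC][34-47 FREE]
malloc(39): first-fit scan over [0-4 ALLOC][5-19 ALLOC][20-33 ALLOC][34-47 FREE] -> NULL

Answer: NULL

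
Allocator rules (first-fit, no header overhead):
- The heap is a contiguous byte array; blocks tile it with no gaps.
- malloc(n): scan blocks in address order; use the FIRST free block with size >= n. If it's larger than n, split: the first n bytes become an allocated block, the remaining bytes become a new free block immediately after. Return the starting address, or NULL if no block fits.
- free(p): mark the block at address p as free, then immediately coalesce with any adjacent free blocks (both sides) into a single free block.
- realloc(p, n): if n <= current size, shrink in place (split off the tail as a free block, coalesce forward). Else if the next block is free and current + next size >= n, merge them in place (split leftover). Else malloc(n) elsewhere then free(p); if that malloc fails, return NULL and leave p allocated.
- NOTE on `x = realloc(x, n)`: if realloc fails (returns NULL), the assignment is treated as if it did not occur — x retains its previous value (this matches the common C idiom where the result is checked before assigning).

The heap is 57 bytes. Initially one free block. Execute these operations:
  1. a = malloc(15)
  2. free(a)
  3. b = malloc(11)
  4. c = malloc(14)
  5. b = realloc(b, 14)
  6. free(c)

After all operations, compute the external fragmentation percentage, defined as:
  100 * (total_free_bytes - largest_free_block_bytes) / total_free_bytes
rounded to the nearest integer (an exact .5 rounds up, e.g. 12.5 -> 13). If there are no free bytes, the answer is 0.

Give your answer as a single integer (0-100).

Answer: 42

Derivation:
Op 1: a = malloc(15) -> a = 0; heap: [0-14 ALLOC][15-56 FREE]
Op 2: free(a) -> (freed a); heap: [0-56 FREE]
Op 3: b = malloc(11) -> b = 0; heap: [0-10 ALLOC][11-56 FREE]
Op 4: c = malloc(14) -> c = 11; heap: [0-10 ALLOC][11-24 ALLOC][25-56 FREE]
Op 5: b = realloc(b, 14) -> b = 25; heap: [0-10 FREE][11-24 ALLOC][25-38 ALLOC][39-56 FREE]
Op 6: free(c) -> (freed c); heap: [0-24 FREE][25-38 ALLOC][39-56 FREE]
Free blocks: [25 18] total_free=43 largest=25 -> 100*(43-25)/43 = 1800/43 ≈ 41.860 -> rounds to 42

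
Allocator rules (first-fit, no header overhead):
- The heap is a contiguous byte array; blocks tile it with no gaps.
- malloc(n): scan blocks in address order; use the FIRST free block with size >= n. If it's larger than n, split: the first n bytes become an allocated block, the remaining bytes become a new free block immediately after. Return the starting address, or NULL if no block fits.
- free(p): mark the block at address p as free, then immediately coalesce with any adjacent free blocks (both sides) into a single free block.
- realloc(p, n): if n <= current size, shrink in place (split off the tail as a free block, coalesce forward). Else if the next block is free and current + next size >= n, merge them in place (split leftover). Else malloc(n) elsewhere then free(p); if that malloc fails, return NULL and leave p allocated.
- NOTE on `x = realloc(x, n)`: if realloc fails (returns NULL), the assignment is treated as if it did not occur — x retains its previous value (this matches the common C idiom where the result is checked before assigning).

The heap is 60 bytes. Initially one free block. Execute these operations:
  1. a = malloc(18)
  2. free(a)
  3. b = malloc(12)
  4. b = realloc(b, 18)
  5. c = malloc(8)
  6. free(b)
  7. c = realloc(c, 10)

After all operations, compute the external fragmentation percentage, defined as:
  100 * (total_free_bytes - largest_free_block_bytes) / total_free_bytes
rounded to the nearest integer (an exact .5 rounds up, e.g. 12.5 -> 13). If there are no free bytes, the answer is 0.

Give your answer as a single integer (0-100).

Op 1: a = malloc(18) -> a = 0; heap: [0-17 ALLOC][18-59 FREE]
Op 2: free(a) -> (freed a); heap: [0-59 FREE]
Op 3: b = malloc(12) -> b = 0; heap: [0-11 ALLOC][12-59 FREE]
Op 4: b = realloc(b, 18) -> b = 0; heap: [0-17 ALLOC][18-59 FREE]
Op 5: c = malloc(8) -> c = 18; heap: [0-17 ALLOC][18-25 ALLOC][26-59 FREE]
Op 6: free(b) -> (freed b); heap: [0-17 FREE][18-25 ALLOC][26-59 FREE]
Op 7: c = realloc(c, 10) -> c = 18; heap: [0-17 FREE][18-27 ALLOC][28-59 FREE]
Free blocks: [18 32] total_free=50 largest=32 -> 100*(50-32)/50 = 1800/50 = 36

Answer: 36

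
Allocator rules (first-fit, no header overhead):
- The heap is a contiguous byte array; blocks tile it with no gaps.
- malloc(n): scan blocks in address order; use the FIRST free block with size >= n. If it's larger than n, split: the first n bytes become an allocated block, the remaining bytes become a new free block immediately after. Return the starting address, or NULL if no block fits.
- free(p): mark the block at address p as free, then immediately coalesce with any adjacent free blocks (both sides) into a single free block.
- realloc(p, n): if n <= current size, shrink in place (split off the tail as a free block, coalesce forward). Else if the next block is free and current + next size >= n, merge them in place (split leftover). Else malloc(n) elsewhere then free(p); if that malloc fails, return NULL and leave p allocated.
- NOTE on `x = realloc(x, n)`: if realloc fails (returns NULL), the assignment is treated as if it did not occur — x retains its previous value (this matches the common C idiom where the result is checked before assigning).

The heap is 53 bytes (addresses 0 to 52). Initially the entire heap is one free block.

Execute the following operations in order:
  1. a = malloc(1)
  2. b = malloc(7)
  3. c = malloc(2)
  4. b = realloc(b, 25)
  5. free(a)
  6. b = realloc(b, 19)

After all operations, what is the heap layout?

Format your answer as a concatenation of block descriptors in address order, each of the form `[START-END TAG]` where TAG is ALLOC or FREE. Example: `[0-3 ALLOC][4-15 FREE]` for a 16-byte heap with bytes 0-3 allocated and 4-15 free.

Op 1: a = malloc(1) -> a = 0; heap: [0-0 ALLOC][1-52 FREE]
Op 2: b = malloc(7) -> b = 1; heap: [0-0 ALLOC][1-7 ALLOC][8-52 FREE]
Op 3: c = malloc(2) -> c = 8; heap: [0-0 ALLOC][1-7 ALLOC][8-9 ALLOC][10-52 FREE]
Op 4: b = realloc(b, 25) -> b = 10; heap: [0-0 ALLOC][1-7 FREE][8-9 ALLOC][10-34 ALLOC][35-52 FREE]
Op 5: free(a) -> (freed a); heap: [0-7 FREE][8-9 ALLOC][10-34 ALLOC][35-52 FREE]
Op 6: b = realloc(b, 19) -> b = 10; heap: [0-7 FREE][8-9 ALLOC][10-28 ALLOC][29-52 FREE]

Answer: [0-7 FREE][8-9 ALLOC][10-28 ALLOC][29-52 FREE]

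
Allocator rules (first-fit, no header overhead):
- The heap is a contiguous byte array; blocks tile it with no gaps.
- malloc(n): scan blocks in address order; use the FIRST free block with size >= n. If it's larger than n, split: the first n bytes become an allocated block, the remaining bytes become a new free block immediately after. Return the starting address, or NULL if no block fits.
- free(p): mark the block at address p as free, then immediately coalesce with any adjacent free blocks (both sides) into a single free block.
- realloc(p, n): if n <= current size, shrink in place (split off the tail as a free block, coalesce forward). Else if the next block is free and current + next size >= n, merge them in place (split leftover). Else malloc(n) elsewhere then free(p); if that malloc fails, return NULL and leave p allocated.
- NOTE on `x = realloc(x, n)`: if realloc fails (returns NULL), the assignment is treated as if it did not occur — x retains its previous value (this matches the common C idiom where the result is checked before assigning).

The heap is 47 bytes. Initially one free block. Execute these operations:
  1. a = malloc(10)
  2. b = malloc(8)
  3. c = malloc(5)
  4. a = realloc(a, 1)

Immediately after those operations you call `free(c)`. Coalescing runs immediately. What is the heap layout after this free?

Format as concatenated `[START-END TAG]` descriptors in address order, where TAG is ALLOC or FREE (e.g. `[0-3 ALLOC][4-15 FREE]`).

Answer: [0-0 ALLOC][1-9 FREE][10-17 ALLOC][18-46 FREE]

Derivation:
Op 1: a = malloc(10) -> a = 0; heap: [0-9 ALLOC][10-46 FREE]
Op 2: b = malloc(8) -> b = 10; heap: [0-9 ALLOC][10-17 ALLOC][18-46 FREE]
Op 3: c = malloc(5) -> c = 18; heap: [0-9 ALLOC][10-17 ALLOC][18-22 ALLOC][23-46 FREE]
Op 4: a = realloc(a, 1) -> a = 0; heap: [0-0 ALLOC][1-9 FREE][10-17 ALLOC][18-22 ALLOC][23-46 FREE]
free(c): c = 18 -> block [18-22 ALLOC]; mark free, coalesce with adjacent free neighbors -> [0-0 ALLOC][1-9 FREE][10-17 ALLOC][18-46 FREE]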